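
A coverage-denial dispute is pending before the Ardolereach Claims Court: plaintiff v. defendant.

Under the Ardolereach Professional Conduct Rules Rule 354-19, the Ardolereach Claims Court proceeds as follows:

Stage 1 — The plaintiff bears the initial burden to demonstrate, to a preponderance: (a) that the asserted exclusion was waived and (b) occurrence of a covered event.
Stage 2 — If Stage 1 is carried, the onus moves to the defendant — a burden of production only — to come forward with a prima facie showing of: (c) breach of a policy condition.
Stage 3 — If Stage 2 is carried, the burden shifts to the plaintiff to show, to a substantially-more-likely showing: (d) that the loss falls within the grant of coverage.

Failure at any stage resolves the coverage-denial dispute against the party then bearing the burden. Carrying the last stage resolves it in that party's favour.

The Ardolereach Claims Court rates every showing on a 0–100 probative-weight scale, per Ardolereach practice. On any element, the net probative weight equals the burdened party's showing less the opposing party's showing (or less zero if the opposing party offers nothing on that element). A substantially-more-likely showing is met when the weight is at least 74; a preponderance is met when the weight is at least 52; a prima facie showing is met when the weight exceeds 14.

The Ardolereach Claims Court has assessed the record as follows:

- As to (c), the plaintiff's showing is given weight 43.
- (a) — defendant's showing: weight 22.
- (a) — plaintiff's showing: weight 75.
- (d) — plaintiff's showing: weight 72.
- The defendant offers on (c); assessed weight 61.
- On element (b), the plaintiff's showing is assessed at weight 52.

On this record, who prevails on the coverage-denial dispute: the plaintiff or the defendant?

Stage 1 — burden on plaintiff; standard: a preponderance (weight is at least 52).
    (a): 75 − 22 = 53 ≥ 52 [met]
    (b): 52 ≥ 52 [met]
  The plaintiff carries Stage 1; the defendant now bears the burden.
Stage 2 — burden on defendant; standard: a prima facie showing (weight exceeds 14).
    (c): 61 − 43 = 18 > 14 [met]
  The defendant carries Stage 2; the plaintiff now bears the burden.
Stage 3 — burden on plaintiff; standard: a substantially-more-likely showing (weight is at least 74).
    (d): 72 < 74 [not met]
  Not every element is met, so the plaintiff fails to carry Stage 3.
So the defendant prevails.

defendant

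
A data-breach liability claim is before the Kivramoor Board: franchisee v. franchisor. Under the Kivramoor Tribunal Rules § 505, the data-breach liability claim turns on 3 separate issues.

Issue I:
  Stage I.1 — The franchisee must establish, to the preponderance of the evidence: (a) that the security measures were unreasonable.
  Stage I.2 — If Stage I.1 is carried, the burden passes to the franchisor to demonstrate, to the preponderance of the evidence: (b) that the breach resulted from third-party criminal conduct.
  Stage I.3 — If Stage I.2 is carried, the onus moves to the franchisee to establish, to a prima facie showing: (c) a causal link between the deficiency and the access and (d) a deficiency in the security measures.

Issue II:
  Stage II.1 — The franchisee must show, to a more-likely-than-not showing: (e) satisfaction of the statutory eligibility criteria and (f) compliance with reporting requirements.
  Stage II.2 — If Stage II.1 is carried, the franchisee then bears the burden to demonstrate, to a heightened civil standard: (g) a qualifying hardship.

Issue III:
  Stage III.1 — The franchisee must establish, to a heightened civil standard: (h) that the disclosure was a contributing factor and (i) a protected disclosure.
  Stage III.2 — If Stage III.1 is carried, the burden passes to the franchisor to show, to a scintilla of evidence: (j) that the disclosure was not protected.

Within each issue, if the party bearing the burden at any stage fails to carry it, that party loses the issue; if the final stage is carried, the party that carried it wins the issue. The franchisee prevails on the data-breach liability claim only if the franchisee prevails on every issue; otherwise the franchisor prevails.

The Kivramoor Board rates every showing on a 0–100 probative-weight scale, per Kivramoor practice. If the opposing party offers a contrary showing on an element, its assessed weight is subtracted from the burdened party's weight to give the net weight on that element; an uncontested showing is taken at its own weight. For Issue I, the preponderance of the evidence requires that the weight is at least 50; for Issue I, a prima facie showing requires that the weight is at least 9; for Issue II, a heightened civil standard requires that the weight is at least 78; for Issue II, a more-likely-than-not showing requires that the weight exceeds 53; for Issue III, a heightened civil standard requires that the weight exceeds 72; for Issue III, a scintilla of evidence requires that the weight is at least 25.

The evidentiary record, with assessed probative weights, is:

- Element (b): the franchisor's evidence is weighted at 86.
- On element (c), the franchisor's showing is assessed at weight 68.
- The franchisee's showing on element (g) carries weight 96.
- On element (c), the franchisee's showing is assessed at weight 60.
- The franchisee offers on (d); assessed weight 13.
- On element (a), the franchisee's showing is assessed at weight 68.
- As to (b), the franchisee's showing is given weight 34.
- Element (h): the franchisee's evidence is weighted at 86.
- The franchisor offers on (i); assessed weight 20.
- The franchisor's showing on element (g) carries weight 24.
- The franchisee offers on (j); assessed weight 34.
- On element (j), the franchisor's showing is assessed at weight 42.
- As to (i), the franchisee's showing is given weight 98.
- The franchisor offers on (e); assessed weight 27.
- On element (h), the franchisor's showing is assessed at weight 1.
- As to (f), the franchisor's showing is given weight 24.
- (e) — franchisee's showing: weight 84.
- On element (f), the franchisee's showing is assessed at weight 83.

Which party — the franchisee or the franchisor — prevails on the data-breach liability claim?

franchisor

— Issue I —
Stage I.1 (franchisee, the preponderance of the evidence, weight is at least 50): (a) 68 ≥ 50 — meets.
  Stage I.1 is satisfied; the onus moves to the franchisor.
Stage I.2 (franchisor, the preponderance of the evidence, weight is at least 50): (b) net 86−34=52 ≥ 50 — meets.
  Stage I.2 carried; the burden shifts to the franchisee.
Stage I.3 (franchisee, a prima facie showing, weight is at least 9): (c) net 60−68=-8 < 9 — fails; (d) 13 ≥ 9 — meets.
  Stage I.3 not carried; the franchisee fails its burden.
The analysis ends at Stage I.3; the franchisor prevails on this issue.
— Issue II —
At Stage II.1 the franchisee must meet a more-likely-than-not showing (weight exceeds 53): on (e) the weight is 84 less the opposing 27 gives net 57, which does exceed 53, so (e) meets the standard; on (f) the weight is 83 less the opposing 24 gives net 59, which does exceed 53, so (f) meets the standard.
  All elements met. The franchisee retains the burden for Stage II.2.
At Stage II.2 the franchisee must meet a heightened civil standard (weight is at least 78): on (g) the weight is 96 less the opposing 24 gives net 72, which does not reach 78, so (g) does not meet the standard.
  The franchisee does not carry Stage II.2.
The analysis ends at Stage II.2; the franchisor prevails on this issue.
— Issue III —
Stage III.1 (franchisee, a heightened civil standard, weight exceeds 72): (h) net 86−1=85 > 72 — meets; (i) net 98−20=78 > 72 — meets.
  Stage III.1 is satisfied; the onus moves to the franchisor.
Stage III.2 (franchisor, a scintilla of evidence, weight is at least 25): (j) net 42−34=8 < 25 — fails.
  Stage III.2 not carried; the franchisor fails its burden.
The franchisee prevails on this issue.
Per-issue: Issue I → franchisor; Issue II → franchisor; Issue III → franchisee. The franchisee must prevail on every issue; overall, the franchisor prevails.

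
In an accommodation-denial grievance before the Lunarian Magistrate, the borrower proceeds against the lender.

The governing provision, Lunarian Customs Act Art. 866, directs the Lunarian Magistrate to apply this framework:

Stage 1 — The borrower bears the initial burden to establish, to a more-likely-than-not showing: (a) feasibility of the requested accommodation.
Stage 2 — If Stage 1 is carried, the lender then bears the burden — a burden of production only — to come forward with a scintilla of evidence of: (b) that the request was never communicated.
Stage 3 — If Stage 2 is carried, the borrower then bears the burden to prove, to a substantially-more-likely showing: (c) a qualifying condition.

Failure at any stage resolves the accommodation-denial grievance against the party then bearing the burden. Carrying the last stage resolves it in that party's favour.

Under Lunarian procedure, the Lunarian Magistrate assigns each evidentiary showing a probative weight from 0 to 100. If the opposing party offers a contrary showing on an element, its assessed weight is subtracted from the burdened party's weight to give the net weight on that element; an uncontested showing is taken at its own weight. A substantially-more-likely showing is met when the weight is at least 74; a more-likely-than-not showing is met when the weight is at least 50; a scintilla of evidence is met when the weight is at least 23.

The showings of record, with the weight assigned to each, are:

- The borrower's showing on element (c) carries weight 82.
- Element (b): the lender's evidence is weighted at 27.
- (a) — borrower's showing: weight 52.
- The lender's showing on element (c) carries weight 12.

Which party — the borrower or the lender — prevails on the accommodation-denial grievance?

Stage 1 (borrower, a more-likely-than-not showing, weight is at least 50): (a) 52 ≥ 50 — meets.
  The borrower carries Stage 1; the lender now bears the burden.
Stage 2 (lender, a scintilla of evidence, weight is at least 23): (b) 27 ≥ 23 — meets.
  The lender carries Stage 2; the borrower now bears the burden.
Stage 3 (borrower, a substantially-more-likely showing, weight is at least 74): (c) net 82−12=70 < 74 — fails.
  Stage 3 not carried; the borrower fails its burden.
The analysis ends at Stage 3; the lender prevails.

lender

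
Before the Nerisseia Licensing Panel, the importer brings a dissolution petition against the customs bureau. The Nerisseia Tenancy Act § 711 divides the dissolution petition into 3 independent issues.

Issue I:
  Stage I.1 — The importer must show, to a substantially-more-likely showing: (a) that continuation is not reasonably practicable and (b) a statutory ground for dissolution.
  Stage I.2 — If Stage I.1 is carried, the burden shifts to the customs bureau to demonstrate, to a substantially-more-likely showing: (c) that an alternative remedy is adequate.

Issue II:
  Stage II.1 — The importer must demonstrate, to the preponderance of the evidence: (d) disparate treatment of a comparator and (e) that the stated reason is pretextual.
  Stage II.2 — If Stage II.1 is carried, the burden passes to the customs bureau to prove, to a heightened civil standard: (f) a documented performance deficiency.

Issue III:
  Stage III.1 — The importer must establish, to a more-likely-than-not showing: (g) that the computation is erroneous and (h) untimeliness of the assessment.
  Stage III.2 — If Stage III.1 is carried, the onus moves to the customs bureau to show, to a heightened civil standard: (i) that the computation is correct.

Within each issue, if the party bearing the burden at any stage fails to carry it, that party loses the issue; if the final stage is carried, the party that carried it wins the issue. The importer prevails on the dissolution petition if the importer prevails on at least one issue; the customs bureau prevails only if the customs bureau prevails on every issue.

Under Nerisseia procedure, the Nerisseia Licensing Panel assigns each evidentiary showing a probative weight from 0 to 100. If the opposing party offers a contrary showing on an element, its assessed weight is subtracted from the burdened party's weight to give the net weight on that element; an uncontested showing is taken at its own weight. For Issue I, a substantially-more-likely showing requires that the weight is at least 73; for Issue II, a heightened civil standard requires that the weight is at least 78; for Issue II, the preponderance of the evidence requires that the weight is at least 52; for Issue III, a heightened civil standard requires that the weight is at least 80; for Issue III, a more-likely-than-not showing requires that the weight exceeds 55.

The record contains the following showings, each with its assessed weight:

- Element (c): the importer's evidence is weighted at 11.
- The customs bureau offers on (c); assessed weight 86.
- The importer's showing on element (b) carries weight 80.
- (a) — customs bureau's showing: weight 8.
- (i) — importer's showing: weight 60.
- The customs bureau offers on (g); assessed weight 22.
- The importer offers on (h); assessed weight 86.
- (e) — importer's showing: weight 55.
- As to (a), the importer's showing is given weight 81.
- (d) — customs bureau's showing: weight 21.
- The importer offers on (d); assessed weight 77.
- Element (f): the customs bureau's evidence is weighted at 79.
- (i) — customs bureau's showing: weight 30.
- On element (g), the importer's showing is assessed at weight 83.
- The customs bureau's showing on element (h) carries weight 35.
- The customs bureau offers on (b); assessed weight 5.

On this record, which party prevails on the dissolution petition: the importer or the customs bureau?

customs bureau

— Issue I —
At Stage I.1 the importer must meet a substantially-more-likely showing (weight is at least 73): on (a) the weight is 81 less the opposing 8 gives net 73, ≥ 73, so (a) meets the standard; on (b) the weight is 80 less the opposing 5 gives net 75, which does reach 73, so (b) meets the standard.
  Stage I.1 is satisfied; the onus moves to the customs bureau.
At Stage I.2 the customs bureau must meet a substantially-more-likely showing (weight is at least 73): on (c) the weight is 86 less the opposing 11 gives net 75, ≥ 73, so (c) meets the standard.
  Stage I.2 carried; the final stage is satisfied.
Every stage carried; the customs bureau prevails on this issue.
— Issue II —
Stage II.1 (importer, the preponderance of the evidence, weight is at least 52): (d) net 77−21=56 ≥ 52 — meets; (e) 55 ≥ 52 — meets.
  Stage II.1 carried; the burden shifts to the customs bureau.
Stage II.2 (customs bureau, a heightened civil standard, weight is at least 78): (f) 79 ≥ 78 — meets.
  All elements met at the final stage.
Every stage carried; the customs bureau prevails on this issue.
— Issue III —
Stage III.1 (importer, a more-likely-than-not showing, weight exceeds 55): (g) net 83−22=61 > 55 — meets; (h) net 86−35=51 ≤ 55 — fails.
  The importer does not carry Stage III.1.
The analysis ends at Stage III.1; the customs bureau prevails on this issue.
Per-issue: Issue I → customs bureau; Issue II → customs bureau; Issue III → customs bureau. The importer must prevail on at least one issue; overall, the customs bureau prevails.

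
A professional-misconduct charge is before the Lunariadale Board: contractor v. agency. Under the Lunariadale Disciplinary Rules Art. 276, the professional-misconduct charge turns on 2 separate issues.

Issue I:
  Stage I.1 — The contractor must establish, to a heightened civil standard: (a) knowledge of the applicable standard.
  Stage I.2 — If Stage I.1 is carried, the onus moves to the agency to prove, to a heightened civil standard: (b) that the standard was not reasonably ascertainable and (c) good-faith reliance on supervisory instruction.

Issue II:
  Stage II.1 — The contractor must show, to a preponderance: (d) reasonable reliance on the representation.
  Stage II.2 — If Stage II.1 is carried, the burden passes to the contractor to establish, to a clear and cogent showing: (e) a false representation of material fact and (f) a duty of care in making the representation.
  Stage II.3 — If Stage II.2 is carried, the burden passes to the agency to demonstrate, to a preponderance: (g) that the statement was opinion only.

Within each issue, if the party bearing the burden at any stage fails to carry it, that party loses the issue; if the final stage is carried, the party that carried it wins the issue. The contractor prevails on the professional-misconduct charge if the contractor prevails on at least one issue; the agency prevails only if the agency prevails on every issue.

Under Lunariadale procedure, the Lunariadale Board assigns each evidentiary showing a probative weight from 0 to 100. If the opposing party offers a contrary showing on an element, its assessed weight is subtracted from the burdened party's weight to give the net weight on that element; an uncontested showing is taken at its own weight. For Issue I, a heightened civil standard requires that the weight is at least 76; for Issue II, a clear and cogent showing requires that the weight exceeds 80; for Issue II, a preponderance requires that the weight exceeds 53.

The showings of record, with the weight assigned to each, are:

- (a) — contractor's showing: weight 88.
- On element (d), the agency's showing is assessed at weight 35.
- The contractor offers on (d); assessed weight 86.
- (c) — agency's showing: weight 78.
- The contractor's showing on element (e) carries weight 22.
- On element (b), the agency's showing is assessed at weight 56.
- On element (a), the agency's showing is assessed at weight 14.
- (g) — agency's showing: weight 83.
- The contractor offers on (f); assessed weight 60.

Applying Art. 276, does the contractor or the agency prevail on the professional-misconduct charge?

— Issue I —
At Stage I.1 the contractor must meet a heightened civil standard (weight is at least 76): on (a) the weight is 88 less the opposing 14 gives net 74, < 76, so (a) does not meet the standard.
  Stage I.1 not carried; the contractor fails its burden.
The analysis ends at Stage I.1; the agency prevails on this issue.
— Issue II —
At Stage II.1 the contractor must meet a preponderance (weight exceeds 53): on (d) the weight is 86 less the opposing 35 gives net 51, ≤ 53, so (d) does not meet the standard.
  Stage II.1 not carried; the contractor fails its burden.
The agency prevails on this issue.
Per-issue: Issue I → agency; Issue II → agency. The contractor must prevail on at least one issue; overall, the agency prevails.

agency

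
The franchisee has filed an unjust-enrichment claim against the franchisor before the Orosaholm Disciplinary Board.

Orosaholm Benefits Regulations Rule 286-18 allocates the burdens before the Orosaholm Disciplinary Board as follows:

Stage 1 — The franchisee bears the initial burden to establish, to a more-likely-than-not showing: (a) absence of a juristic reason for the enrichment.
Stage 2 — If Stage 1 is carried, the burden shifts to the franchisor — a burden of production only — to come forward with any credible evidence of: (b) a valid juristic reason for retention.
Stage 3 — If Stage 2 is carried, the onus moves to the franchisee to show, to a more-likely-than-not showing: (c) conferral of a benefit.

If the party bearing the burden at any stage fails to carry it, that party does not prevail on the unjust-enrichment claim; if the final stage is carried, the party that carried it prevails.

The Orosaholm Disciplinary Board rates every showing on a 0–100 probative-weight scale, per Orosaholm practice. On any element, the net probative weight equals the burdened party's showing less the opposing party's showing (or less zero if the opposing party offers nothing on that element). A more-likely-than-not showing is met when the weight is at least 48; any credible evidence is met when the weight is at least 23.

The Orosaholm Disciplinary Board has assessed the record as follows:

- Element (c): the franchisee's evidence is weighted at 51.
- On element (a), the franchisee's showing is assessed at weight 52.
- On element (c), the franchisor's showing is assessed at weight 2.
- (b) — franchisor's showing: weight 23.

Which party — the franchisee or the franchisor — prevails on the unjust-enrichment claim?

franchisee

Stage 1 — burden on franchisee; standard: a more-likely-than-not showing (weight is at least 48).
    (a): 52 ≥ 48 [met]
  Stage 1 is satisfied; the onus moves to the franchisor.
Stage 2 — burden on franchisor; standard: any credible evidence (weight is at least 23).
    (b): 23 ≥ 23 [met]
  All elements met. The burden passes to the franchisee.
Stage 3 — burden on franchisee; standard: a more-likely-than-not showing (weight is at least 48).
    (c): 51 − 2 = 49 ≥ 48 [met]
  Stage 3 carried; the final stage is satisfied.
All stages carried — the franchisee prevails.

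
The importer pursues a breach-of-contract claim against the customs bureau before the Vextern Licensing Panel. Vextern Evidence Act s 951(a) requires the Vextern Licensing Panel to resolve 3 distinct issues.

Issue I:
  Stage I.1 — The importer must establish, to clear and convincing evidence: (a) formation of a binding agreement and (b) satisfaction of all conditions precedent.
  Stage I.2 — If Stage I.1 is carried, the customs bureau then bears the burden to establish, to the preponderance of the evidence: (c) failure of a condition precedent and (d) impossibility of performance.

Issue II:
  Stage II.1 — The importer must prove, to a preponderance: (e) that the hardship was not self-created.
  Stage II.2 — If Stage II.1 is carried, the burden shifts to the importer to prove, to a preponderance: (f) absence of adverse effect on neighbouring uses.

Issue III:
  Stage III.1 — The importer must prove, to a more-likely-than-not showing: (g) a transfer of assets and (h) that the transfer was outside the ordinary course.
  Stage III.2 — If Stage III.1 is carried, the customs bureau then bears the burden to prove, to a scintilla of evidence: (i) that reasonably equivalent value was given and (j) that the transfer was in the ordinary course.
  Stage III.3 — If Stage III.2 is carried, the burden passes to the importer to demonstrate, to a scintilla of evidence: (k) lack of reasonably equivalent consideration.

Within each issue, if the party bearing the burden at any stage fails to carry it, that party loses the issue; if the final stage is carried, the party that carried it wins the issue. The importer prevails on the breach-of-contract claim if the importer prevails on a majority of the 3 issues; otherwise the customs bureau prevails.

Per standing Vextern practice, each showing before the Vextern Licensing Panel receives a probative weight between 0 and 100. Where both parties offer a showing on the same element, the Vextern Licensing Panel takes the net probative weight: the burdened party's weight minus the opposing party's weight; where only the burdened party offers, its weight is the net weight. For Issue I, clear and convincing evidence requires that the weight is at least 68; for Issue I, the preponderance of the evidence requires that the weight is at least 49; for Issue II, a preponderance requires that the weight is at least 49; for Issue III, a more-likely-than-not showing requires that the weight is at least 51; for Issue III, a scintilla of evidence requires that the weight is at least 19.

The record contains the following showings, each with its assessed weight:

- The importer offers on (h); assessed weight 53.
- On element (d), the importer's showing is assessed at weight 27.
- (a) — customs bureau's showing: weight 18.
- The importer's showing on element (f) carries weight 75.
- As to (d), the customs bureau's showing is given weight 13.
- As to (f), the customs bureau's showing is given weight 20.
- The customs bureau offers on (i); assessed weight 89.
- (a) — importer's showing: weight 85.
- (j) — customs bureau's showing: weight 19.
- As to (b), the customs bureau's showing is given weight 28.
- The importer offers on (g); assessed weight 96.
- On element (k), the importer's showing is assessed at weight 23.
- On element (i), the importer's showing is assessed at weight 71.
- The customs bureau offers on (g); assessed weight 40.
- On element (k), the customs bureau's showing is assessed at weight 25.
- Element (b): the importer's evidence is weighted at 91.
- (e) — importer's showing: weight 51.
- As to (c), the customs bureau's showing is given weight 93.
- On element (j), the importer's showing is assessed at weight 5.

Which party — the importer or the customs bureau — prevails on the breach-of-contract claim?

— Issue I —
Stage I.1 — burden on importer; standard: clear and convincing evidence (weight is at least 68).
    (a): 85 − 18 = 67 < 68 [not met]
    (b): 91 − 28 = 63 < 68 [not met]
  The importer does not carry Stage I.1.
So the customs bureau prevails on this issue.
— Issue II —
At Stage II.1 the importer must meet a preponderance (weight is at least 49): on (e) the weight is 51, ≥ 49, so (e) meets the standard.
  Stage II.1 carried; the burden remains with the importer.
At Stage II.2 the importer must meet a preponderance (weight is at least 49): on (f) the weight is 75 less the opposing 20 gives net 55, which does reach 49, so (f) meets the standard.
  Stage II.2 carried; the final stage is satisfied.
All stages carried — the importer prevails on this issue.
— Issue III —
Stage III.1 — burden on importer; standard: a more-likely-than-not showing (weight is at least 51).
    (g): 96 − 40 = 56 ≥ 51 [met]
    (h): 53 ≥ 51 [met]
  Stage III.1 is satisfied; the onus moves to the customs bureau.
Stage III.2 — burden on customs bureau; standard: a scintilla of evidence (weight is at least 19).
    (i): 89 − 71 = 18 < 19 [not met]
    (j): 19 − 5 = 14 < 19 [not met]
  Stage III.2 not carried; the customs bureau fails its burden.
The analysis ends at Stage III.2; the importer prevails on this issue.
Per-issue: Issue I → customs bureau; Issue II → importer; Issue III → importer. The importer must prevail on a majority of issues; overall, the importer prevails.

importer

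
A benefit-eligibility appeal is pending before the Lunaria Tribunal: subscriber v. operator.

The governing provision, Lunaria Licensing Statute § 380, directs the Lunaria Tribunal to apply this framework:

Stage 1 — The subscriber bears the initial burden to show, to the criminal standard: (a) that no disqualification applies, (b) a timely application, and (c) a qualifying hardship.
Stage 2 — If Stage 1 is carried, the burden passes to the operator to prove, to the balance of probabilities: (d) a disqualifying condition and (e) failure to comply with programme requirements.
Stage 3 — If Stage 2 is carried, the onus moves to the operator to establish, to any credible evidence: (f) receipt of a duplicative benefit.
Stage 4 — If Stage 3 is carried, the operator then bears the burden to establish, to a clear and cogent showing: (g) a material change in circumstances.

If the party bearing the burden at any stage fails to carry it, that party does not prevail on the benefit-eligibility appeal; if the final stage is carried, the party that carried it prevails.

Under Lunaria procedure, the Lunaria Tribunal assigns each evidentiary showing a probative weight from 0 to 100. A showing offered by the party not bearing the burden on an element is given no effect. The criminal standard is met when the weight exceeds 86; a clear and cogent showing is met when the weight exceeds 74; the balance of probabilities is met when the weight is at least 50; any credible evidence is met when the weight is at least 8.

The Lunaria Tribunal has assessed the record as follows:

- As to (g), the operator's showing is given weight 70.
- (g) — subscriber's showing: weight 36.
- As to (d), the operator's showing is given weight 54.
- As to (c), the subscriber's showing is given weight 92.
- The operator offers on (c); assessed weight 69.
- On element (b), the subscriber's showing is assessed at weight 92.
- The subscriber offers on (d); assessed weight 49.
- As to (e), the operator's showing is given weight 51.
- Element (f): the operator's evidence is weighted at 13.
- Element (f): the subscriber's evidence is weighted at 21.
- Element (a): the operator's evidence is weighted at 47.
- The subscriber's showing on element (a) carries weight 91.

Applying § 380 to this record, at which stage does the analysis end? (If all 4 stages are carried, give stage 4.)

Stage 1 — burden on subscriber; standard: the criminal standard (weight exceeds 86).
    (a): 91 (operator's 47 disregarded) > 86 [met]
    (b): 92 > 86 [met]
    (c): 92 (operator's 69 disregarded) > 86 [met]
  Stage 1 is satisfied; the onus moves to the operator.
Stage 2 — burden on operator; standard: the balance of probabilities (weight is at least 50).
    (d): 54 (subscriber's 49 disregarded) ≥ 50 [met]
    (e): 51 ≥ 50 [met]
  Stage 2 carried; the burden remains with the operator.
Stage 3 — burden on operator; standard: any credible evidence (weight is at least 8).
    (f): 13 (subscriber's 21 disregarded) ≥ 8 [met]
  All elements met. The operator retains the burden for Stage 4.
Stage 4 — burden on operator; standard: a clear and cogent showing (weight exceeds 74).
    (g): 70 (subscriber's 36 disregarded) ≤ 74 [not met]
  Not every element is met, so the operator fails to carry Stage 4.
So the subscriber prevails.

stage 4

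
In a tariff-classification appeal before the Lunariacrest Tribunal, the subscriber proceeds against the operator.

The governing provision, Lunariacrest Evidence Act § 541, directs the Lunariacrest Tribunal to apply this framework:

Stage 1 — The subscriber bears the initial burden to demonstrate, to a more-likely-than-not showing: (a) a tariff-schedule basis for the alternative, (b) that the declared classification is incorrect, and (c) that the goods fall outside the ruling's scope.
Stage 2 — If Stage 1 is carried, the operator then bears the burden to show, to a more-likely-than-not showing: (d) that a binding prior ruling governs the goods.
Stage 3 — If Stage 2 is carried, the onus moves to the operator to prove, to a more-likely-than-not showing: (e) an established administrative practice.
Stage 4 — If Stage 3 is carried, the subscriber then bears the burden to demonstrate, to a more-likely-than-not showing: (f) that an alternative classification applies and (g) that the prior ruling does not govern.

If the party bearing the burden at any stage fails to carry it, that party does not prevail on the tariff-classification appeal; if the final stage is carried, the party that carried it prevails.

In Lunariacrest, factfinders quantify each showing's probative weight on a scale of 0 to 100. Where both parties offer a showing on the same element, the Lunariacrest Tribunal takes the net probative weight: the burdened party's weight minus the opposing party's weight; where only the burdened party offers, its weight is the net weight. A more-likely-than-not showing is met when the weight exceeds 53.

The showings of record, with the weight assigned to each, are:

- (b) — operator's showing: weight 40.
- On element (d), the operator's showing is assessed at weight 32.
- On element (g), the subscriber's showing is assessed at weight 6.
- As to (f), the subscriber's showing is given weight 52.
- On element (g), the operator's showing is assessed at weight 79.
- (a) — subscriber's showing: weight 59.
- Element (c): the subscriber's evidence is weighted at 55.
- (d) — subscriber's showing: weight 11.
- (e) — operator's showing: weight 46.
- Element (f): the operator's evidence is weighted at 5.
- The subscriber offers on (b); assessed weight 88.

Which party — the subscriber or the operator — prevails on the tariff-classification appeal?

Stage 1 — burden on subscriber; standard: a more-likely-than-not showing (weight exceeds 53).
    (a): 59 > 53 [met]
    (b): 88 − 40 = 48 ≤ 53 [not met]
    (c): 55 > 53 [met]
  Not every element is met, so the subscriber fails to carry Stage 1.
The analysis ends at Stage 1; the operator prevails.

operator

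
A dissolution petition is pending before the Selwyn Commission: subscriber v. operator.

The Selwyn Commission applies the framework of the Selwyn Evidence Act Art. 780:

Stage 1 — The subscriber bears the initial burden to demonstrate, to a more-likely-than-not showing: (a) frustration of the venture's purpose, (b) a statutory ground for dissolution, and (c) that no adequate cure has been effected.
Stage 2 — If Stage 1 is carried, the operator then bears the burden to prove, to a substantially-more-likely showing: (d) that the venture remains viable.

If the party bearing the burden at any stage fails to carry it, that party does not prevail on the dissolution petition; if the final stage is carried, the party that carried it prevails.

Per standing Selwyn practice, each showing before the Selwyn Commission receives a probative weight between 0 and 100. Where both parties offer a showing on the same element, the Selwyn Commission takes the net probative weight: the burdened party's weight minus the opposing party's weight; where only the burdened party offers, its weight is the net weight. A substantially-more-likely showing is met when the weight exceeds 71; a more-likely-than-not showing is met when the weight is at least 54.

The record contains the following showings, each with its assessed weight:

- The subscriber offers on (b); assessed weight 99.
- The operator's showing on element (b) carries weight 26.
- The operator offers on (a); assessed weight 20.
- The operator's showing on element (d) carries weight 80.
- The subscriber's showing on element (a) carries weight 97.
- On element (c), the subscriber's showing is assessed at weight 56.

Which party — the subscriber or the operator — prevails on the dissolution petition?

operator

Stage 1 — burden on subscriber; standard: a more-likely-than-not showing (weight is at least 54).
    (a): 97 − 20 = 77 ≥ 54 [met]
    (b): 99 − 26 = 73 ≥ 54 [met]
    (c): 56 ≥ 54 [met]
  The subscriber carries Stage 1; the operator now bears the burden.
Stage 2 — burden on operator; standard: a substantially-more-likely showing (weight exceeds 71).
    (d): 80 > 71 [met]
  The operator carries the last stage.
Every stage carried; the operator prevails.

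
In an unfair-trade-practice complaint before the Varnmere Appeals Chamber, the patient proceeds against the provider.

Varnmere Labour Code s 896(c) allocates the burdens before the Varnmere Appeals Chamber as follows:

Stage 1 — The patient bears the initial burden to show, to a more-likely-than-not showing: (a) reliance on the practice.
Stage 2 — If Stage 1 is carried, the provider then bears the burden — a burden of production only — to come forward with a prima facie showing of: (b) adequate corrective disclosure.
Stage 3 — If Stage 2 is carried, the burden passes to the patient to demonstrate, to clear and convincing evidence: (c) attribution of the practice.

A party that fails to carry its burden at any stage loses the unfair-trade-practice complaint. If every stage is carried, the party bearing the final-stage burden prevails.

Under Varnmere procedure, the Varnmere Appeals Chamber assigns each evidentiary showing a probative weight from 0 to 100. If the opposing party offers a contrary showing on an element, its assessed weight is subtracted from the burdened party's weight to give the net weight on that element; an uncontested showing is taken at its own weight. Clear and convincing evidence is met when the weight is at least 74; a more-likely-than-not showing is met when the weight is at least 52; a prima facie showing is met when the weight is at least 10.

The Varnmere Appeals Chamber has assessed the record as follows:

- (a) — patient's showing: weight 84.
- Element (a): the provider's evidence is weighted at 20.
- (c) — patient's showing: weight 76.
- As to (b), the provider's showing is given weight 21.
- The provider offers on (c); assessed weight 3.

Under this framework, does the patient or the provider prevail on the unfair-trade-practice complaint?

Stage 1 (patient, a more-likely-than-not showing, weight is at least 52): (a) net 84−20=64 ≥ 52 — meets.
  The patient carries Stage 1; the provider now bears the burden.
Stage 2 (provider, a prima facie showing, weight is at least 10): (b) 21 ≥ 10 — meets.
  Stage 2 carried; the burden shifts to the patient.
Stage 3 (patient, clear and convincing evidence, weight is at least 74): (c) net 76−3=73 < 74 — fails.
  The patient does not carry Stage 3.
The provider prevails.

provider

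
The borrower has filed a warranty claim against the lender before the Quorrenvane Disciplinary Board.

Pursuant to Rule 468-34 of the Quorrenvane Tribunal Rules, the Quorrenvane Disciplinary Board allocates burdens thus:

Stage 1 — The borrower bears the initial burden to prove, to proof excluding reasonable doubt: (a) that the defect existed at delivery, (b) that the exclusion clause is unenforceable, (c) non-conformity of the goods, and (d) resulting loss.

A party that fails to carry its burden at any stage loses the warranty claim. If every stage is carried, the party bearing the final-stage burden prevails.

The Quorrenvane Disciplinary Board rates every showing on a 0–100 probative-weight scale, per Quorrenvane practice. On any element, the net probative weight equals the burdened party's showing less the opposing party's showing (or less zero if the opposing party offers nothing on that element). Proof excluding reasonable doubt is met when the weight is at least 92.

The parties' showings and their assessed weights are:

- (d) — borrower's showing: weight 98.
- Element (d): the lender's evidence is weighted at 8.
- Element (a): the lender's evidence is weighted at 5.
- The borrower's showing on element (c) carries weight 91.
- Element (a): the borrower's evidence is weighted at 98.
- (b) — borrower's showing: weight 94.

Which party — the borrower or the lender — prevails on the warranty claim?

At Stage 1 the borrower must meet proof excluding reasonable doubt (weight is at least 92): on (a) the weight is 98 less the opposing 5 gives net 93, which does reach 92, so (a) meets the standard; on (b) the weight is 94, which does reach 92, so (b) meets the standard; on (c) the weight is 91, < 92, so (c) does not meet the standard; on (d) the weight is 98 less the opposing 8 gives net 90, which does not reach 92, so (d) does not meet the standard.
  The borrower does not carry Stage 1.
So the lender prevails.

lender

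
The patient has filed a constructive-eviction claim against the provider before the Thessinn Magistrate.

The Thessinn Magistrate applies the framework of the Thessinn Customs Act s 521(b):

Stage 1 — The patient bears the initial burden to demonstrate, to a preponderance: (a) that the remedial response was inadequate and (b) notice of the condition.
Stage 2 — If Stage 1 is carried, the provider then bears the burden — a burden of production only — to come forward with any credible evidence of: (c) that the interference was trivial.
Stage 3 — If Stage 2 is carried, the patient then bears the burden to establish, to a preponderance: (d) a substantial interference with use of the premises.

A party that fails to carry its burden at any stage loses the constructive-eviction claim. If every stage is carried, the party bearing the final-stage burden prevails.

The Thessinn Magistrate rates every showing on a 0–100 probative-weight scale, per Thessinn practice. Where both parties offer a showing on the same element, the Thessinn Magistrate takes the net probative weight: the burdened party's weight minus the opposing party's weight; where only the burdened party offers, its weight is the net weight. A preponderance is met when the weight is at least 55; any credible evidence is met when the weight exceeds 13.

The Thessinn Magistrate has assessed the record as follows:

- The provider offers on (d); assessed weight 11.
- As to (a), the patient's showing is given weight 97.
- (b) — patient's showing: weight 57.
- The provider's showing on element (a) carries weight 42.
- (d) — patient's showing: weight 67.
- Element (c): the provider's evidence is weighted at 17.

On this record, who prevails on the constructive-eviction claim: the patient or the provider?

Stage 1 — burden on patient; standard: a preponderance (weight is at least 55).
    (a): 97 − 42 = 55 ≥ 55 [met]
    (b): 57 ≥ 55 [met]
  Stage 1 carried; the burden shifts to the provider.
Stage 2 — burden on provider; standard: any credible evidence (weight exceeds 13).
    (c): 17 > 13 [met]
  Stage 2 carried; the burden shifts to the patient.
Stage 3 — burden on patient; standard: a preponderance (weight is at least 55).
    (d): 67 − 11 = 56 ≥ 55 [met]
  Stage 3 carried; the final stage is satisfied.
All stages carried — the patient prevails.

patient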